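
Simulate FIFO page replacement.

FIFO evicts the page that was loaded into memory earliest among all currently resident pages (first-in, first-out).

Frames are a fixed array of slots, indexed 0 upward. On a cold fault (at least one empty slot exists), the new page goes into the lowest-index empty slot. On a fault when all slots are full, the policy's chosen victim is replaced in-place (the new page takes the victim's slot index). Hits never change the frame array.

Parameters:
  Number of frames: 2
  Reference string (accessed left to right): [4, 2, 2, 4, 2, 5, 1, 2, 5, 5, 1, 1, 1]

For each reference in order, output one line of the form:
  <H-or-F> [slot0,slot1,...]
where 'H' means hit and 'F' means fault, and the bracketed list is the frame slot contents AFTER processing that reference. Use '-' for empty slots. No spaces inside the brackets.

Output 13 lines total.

F [4,-]
F [4,2]
H [4,2]
H [4,2]
H [4,2]
F [5,2]
F [5,1]
F [2,1]
F [2,5]
H [2,5]
F [1,5]
H [1,5]
H [1,5]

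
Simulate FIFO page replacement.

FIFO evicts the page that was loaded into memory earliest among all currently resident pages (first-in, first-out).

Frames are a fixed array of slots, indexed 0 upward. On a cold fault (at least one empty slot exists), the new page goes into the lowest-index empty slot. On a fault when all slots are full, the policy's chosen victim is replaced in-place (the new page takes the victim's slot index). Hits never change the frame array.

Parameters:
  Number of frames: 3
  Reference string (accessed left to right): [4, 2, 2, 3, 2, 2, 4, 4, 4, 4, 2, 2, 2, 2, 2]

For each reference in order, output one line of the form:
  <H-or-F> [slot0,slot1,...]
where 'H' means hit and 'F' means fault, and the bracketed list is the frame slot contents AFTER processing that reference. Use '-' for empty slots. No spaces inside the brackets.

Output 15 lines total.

F [4,-,-]
F [4,2,-]
H [4,2,-]
F [4,2,3]
H [4,2,3]
H [4,2,3]
H [4,2,3]
H [4,2,3]
H [4,2,3]
H [4,2,3]
H [4,2,3]
H [4,2,3]
H [4,2,3]
H [4,2,3]
H [4,2,3]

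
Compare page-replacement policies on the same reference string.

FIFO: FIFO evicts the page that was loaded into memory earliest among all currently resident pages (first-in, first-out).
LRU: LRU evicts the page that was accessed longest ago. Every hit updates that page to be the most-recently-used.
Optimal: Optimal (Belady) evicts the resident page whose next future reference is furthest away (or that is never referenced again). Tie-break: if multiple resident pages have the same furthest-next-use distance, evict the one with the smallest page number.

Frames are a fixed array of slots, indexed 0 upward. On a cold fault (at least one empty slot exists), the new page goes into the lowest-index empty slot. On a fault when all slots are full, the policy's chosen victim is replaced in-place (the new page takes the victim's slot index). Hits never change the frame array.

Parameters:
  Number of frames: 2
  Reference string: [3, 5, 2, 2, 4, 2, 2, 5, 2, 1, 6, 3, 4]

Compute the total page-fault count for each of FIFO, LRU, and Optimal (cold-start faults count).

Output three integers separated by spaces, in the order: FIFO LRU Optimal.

--- FIFO ---
  step 0: ref 3 -> FAULT, frames=[3,-] (faults so far: 1)
  step 1: ref 5 -> FAULT, frames=[3,5] (faults so far: 2)
  step 2: ref 2 -> FAULT, evict 3, frames=[2,5] (faults so far: 3)
  step 3: ref 2 -> HIT, frames=[2,5] (faults so far: 3)
  step 4: ref 4 -> FAULT, evict 5, frames=[2,4] (faults so far: 4)
  step 5: ref 2 -> HIT, frames=[2,4] (faults so far: 4)
  step 6: ref 2 -> HIT, frames=[2,4] (faults so far: 4)
  step 7: ref 5 -> FAULT, evict 2, frames=[5,4] (faults so far: 5)
  step 8: ref 2 -> FAULT, evict 4, frames=[5,2] (faults so far: 6)
  step 9: ref 1 -> FAULT, evict 5, frames=[1,2] (faults so far: 7)
  step 10: ref 6 -> FAULT, evict 2, frames=[1,6] (faults so far: 8)
  step 11: ref 3 -> FAULT, evict 1, frames=[3,6] (faults so far: 9)
  step 12: ref 4 -> FAULT, evict 6, frames=[3,4] (faults so far: 10)
  FIFO total faults: 10
--- LRU ---
  step 0: ref 3 -> FAULT, frames=[3,-] (faults so far: 1)
  step 1: ref 5 -> FAULT, frames=[3,5] (faults so far: 2)
  step 2: ref 2 -> FAULT, evict 3, frames=[2,5] (faults so far: 3)
  step 3: ref 2 -> HIT, frames=[2,5] (faults so far: 3)
  step 4: ref 4 -> FAULT, evict 5, frames=[2,4] (faults so far: 4)
  step 5: ref 2 -> HIT, frames=[2,4] (faults so far: 4)
  step 6: ref 2 -> HIT, frames=[2,4] (faults so far: 4)
  step 7: ref 5 -> FAULT, evict 4, frames=[2,5] (faults so far: 5)
  step 8: ref 2 -> HIT, frames=[2,5] (faults so far: 5)
  step 9: ref 1 -> FAULT, evict 5, frames=[2,1] (faults so far: 6)
  step 10: ref 6 -> FAULT, evict 2, frames=[6,1] (faults so far: 7)
  step 11: ref 3 -> FAULT, evict 1, frames=[6,3] (faults so far: 8)
  step 12: ref 4 -> FAULT, evict 6, frames=[4,3] (faults so far: 9)
  LRU total faults: 9
--- Optimal ---
  step 0: ref 3 -> FAULT, frames=[3,-] (faults so far: 1)
  step 1: ref 5 -> FAULT, frames=[3,5] (faults so far: 2)
  step 2: ref 2 -> FAULT, evict 3, frames=[2,5] (faults so far: 3)
  step 3: ref 2 -> HIT, frames=[2,5] (faults so far: 3)
  step 4: ref 4 -> FAULT, evict 5, frames=[2,4] (faults so far: 4)
  step 5: ref 2 -> HIT, frames=[2,4] (faults so far: 4)
  step 6: ref 2 -> HIT, frames=[2,4] (faults so far: 4)
  step 7: ref 5 -> FAULT, evict 4, frames=[2,5] (faults so far: 5)
  step 8: ref 2 -> HIT, frames=[2,5] (faults so far: 5)
  step 9: ref 1 -> FAULT, evict 2, frames=[1,5] (faults so far: 6)
  step 10: ref 6 -> FAULT, evict 1, frames=[6,5] (faults so far: 7)
  step 11: ref 3 -> FAULT, evict 5, frames=[6,3] (faults so far: 8)
  step 12: ref 4 -> FAULT, evict 3, frames=[6,4] (faults so far: 9)
  Optimal total faults: 9

Answer: 10 9 9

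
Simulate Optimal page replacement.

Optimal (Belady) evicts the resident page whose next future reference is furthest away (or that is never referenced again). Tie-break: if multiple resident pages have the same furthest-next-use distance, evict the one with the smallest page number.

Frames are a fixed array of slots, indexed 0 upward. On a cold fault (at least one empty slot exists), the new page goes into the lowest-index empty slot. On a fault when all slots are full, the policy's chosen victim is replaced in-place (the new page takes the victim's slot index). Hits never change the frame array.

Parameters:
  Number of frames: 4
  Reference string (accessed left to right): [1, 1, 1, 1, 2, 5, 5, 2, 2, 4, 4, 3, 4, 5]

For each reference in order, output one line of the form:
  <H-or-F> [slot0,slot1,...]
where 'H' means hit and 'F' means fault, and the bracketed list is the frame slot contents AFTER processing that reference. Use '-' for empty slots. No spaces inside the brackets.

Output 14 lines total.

F [1,-,-,-]
H [1,-,-,-]
H [1,-,-,-]
H [1,-,-,-]
F [1,2,-,-]
F [1,2,5,-]
H [1,2,5,-]
H [1,2,5,-]
H [1,2,5,-]
F [1,2,5,4]
H [1,2,5,4]
F [3,2,5,4]
H [3,2,5,4]
H [3,2,5,4]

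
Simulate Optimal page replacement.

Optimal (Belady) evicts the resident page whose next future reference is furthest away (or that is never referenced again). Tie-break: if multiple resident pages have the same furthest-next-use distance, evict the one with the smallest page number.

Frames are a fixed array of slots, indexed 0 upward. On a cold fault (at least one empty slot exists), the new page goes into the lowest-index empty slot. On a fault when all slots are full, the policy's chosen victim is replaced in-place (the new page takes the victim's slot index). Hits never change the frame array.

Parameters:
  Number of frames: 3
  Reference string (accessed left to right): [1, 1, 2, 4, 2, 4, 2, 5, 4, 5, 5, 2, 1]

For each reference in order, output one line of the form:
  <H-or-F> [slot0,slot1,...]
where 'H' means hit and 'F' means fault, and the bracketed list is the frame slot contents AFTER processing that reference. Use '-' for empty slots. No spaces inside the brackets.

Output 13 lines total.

F [1,-,-]
H [1,-,-]
F [1,2,-]
F [1,2,4]
H [1,2,4]
H [1,2,4]
H [1,2,4]
F [5,2,4]
H [5,2,4]
H [5,2,4]
H [5,2,4]
H [5,2,4]
F [5,1,4]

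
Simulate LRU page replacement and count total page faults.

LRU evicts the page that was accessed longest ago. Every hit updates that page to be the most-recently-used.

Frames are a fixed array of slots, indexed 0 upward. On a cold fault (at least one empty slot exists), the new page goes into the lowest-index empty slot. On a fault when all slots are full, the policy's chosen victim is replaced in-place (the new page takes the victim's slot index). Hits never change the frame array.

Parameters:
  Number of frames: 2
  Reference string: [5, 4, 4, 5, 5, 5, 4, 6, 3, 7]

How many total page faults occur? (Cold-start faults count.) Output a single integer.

Answer: 5

Derivation:
Step 0: ref 5 → FAULT, frames=[5,-]
Step 1: ref 4 → FAULT, frames=[5,4]
Step 2: ref 4 → HIT, frames=[5,4]
Step 3: ref 5 → HIT, frames=[5,4]
Step 4: ref 5 → HIT, frames=[5,4]
Step 5: ref 5 → HIT, frames=[5,4]
Step 6: ref 4 → HIT, frames=[5,4]
Step 7: ref 6 → FAULT (evict 5), frames=[6,4]
Step 8: ref 3 → FAULT (evict 4), frames=[6,3]
Step 9: ref 7 → FAULT (evict 6), frames=[7,3]
Total faults: 5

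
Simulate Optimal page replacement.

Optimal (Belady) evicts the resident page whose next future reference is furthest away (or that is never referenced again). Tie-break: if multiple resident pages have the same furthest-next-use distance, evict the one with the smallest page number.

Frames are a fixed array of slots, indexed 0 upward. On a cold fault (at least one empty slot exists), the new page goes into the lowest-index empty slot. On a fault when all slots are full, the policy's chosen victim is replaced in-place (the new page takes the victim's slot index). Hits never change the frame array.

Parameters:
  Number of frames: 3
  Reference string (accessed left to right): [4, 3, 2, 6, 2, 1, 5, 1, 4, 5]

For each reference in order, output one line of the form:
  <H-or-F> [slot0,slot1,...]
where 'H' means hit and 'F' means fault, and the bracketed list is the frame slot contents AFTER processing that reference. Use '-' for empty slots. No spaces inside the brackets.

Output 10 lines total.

F [4,-,-]
F [4,3,-]
F [4,3,2]
F [4,6,2]
H [4,6,2]
F [4,6,1]
F [4,5,1]
H [4,5,1]
H [4,5,1]
H [4,5,1]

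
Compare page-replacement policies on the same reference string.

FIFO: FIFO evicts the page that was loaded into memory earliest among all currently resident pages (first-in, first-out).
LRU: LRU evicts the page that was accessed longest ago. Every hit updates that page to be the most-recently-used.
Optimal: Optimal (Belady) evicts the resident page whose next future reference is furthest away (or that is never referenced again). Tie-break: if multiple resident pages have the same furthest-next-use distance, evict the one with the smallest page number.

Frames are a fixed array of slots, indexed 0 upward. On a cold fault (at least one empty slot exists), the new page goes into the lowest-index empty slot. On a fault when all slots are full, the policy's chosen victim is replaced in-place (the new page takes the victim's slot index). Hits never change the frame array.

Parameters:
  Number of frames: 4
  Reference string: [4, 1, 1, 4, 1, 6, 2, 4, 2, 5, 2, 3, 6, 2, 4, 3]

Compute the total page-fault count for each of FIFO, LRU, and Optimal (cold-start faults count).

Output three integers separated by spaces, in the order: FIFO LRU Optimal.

--- FIFO ---
  step 0: ref 4 -> FAULT, frames=[4,-,-,-] (faults so far: 1)
  step 1: ref 1 -> FAULT, frames=[4,1,-,-] (faults so far: 2)
  step 2: ref 1 -> HIT, frames=[4,1,-,-] (faults so far: 2)
  step 3: ref 4 -> HIT, frames=[4,1,-,-] (faults so far: 2)
  step 4: ref 1 -> HIT, frames=[4,1,-,-] (faults so far: 2)
  step 5: ref 6 -> FAULT, frames=[4,1,6,-] (faults so far: 3)
  step 6: ref 2 -> FAULT, frames=[4,1,6,2] (faults so far: 4)
  step 7: ref 4 -> HIT, frames=[4,1,6,2] (faults so far: 4)
  step 8: ref 2 -> HIT, frames=[4,1,6,2] (faults so far: 4)
  step 9: ref 5 -> FAULT, evict 4, frames=[5,1,6,2] (faults so far: 5)
  step 10: ref 2 -> HIT, frames=[5,1,6,2] (faults so far: 5)
  step 11: ref 3 -> FAULT, evict 1, frames=[5,3,6,2] (faults so far: 6)
  step 12: ref 6 -> HIT, frames=[5,3,6,2] (faults so far: 6)
  step 13: ref 2 -> HIT, frames=[5,3,6,2] (faults so far: 6)
  step 14: ref 4 -> FAULT, evict 6, frames=[5,3,4,2] (faults so far: 7)
  step 15: ref 3 -> HIT, frames=[5,3,4,2] (faults so far: 7)
  FIFO total faults: 7
--- LRU ---
  step 0: ref 4 -> FAULT, frames=[4,-,-,-] (faults so far: 1)
  step 1: ref 1 -> FAULT, frames=[4,1,-,-] (faults so far: 2)
  step 2: ref 1 -> HIT, frames=[4,1,-,-] (faults so far: 2)
  step 3: ref 4 -> HIT, frames=[4,1,-,-] (faults so far: 2)
  step 4: ref 1 -> HIT, frames=[4,1,-,-] (faults so far: 2)
  step 5: ref 6 -> FAULT, frames=[4,1,6,-] (faults so far: 3)
  step 6: ref 2 -> FAULT, frames=[4,1,6,2] (faults so far: 4)
  step 7: ref 4 -> HIT, frames=[4,1,6,2] (faults so far: 4)
  step 8: ref 2 -> HIT, frames=[4,1,6,2] (faults so far: 4)
  step 9: ref 5 -> FAULT, evict 1, frames=[4,5,6,2] (faults so far: 5)
  step 10: ref 2 -> HIT, frames=[4,5,6,2] (faults so far: 5)
  step 11: ref 3 -> FAULT, evict 6, frames=[4,5,3,2] (faults so far: 6)
  step 12: ref 6 -> FAULT, evict 4, frames=[6,5,3,2] (faults so far: 7)
  step 13: ref 2 -> HIT, frames=[6,5,3,2] (faults so far: 7)
  step 14: ref 4 -> FAULT, evict 5, frames=[6,4,3,2] (faults so far: 8)
  step 15: ref 3 -> HIT, frames=[6,4,3,2] (faults so far: 8)
  LRU total faults: 8
--- Optimal ---
  step 0: ref 4 -> FAULT, frames=[4,-,-,-] (faults so far: 1)
  step 1: ref 1 -> FAULT, frames=[4,1,-,-] (faults so far: 2)
  step 2: ref 1 -> HIT, frames=[4,1,-,-] (faults so far: 2)
  step 3: ref 4 -> HIT, frames=[4,1,-,-] (faults so far: 2)
  step 4: ref 1 -> HIT, frames=[4,1,-,-] (faults so far: 2)
  step 5: ref 6 -> FAULT, frames=[4,1,6,-] (faults so far: 3)
  step 6: ref 2 -> FAULT, frames=[4,1,6,2] (faults so far: 4)
  step 7: ref 4 -> HIT, frames=[4,1,6,2] (faults so far: 4)
  step 8: ref 2 -> HIT, frames=[4,1,6,2] (faults so far: 4)
  step 9: ref 5 -> FAULT, evict 1, frames=[4,5,6,2] (faults so far: 5)
  step 10: ref 2 -> HIT, frames=[4,5,6,2] (faults so far: 5)
  step 11: ref 3 -> FAULT, evict 5, frames=[4,3,6,2] (faults so far: 6)
  step 12: ref 6 -> HIT, frames=[4,3,6,2] (faults so far: 6)
  step 13: ref 2 -> HIT, frames=[4,3,6,2] (faults so far: 6)
  step 14: ref 4 -> HIT, frames=[4,3,6,2] (faults so far: 6)
  step 15: ref 3 -> HIT, frames=[4,3,6,2] (faults so far: 6)
  Optimal total faults: 6

Answer: 7 8 6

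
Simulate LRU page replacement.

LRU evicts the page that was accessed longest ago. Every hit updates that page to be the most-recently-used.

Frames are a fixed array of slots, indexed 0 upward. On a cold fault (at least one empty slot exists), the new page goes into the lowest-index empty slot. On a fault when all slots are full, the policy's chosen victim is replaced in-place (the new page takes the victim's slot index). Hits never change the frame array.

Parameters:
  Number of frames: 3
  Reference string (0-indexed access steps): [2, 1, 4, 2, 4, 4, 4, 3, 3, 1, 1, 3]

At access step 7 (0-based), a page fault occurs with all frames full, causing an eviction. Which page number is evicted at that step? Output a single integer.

Answer: 1

Derivation:
Step 0: ref 2 -> FAULT, frames=[2,-,-]
Step 1: ref 1 -> FAULT, frames=[2,1,-]
Step 2: ref 4 -> FAULT, frames=[2,1,4]
Step 3: ref 2 -> HIT, frames=[2,1,4]
Step 4: ref 4 -> HIT, frames=[2,1,4]
Step 5: ref 4 -> HIT, frames=[2,1,4]
Step 6: ref 4 -> HIT, frames=[2,1,4]
Step 7: ref 3 -> FAULT, evict 1, frames=[2,3,4]
At step 7: evicted page 1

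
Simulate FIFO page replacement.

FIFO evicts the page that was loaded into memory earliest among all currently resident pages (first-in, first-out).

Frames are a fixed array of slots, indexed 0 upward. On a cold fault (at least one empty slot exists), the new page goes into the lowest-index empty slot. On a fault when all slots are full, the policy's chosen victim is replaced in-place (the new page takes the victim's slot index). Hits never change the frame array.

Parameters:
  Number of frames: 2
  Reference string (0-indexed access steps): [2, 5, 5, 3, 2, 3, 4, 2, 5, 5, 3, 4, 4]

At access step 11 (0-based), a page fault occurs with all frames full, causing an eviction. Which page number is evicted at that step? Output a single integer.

Step 0: ref 2 -> FAULT, frames=[2,-]
Step 1: ref 5 -> FAULT, frames=[2,5]
Step 2: ref 5 -> HIT, frames=[2,5]
Step 3: ref 3 -> FAULT, evict 2, frames=[3,5]
Step 4: ref 2 -> FAULT, evict 5, frames=[3,2]
Step 5: ref 3 -> HIT, frames=[3,2]
Step 6: ref 4 -> FAULT, evict 3, frames=[4,2]
Step 7: ref 2 -> HIT, frames=[4,2]
Step 8: ref 5 -> FAULT, evict 2, frames=[4,5]
Step 9: ref 5 -> HIT, frames=[4,5]
Step 10: ref 3 -> FAULT, evict 4, frames=[3,5]
Step 11: ref 4 -> FAULT, evict 5, frames=[3,4]
At step 11: evicted page 5

Answer: 5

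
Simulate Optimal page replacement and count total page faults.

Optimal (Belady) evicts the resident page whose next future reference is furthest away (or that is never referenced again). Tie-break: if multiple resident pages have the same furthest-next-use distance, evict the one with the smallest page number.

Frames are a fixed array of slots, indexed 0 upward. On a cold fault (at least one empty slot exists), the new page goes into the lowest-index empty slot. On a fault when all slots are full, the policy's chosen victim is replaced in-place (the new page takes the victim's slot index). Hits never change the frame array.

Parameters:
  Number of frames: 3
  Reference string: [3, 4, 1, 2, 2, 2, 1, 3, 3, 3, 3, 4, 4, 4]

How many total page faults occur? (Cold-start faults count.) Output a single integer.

Answer: 5

Derivation:
Step 0: ref 3 → FAULT, frames=[3,-,-]
Step 1: ref 4 → FAULT, frames=[3,4,-]
Step 2: ref 1 → FAULT, frames=[3,4,1]
Step 3: ref 2 → FAULT (evict 4), frames=[3,2,1]
Step 4: ref 2 → HIT, frames=[3,2,1]
Step 5: ref 2 → HIT, frames=[3,2,1]
Step 6: ref 1 → HIT, frames=[3,2,1]
Step 7: ref 3 → HIT, frames=[3,2,1]
Step 8: ref 3 → HIT, frames=[3,2,1]
Step 9: ref 3 → HIT, frames=[3,2,1]
Step 10: ref 3 → HIT, frames=[3,2,1]
Step 11: ref 4 → FAULT (evict 1), frames=[3,2,4]
Step 12: ref 4 → HIT, frames=[3,2,4]
Step 13: ref 4 → HIT, frames=[3,2,4]
Total faults: 5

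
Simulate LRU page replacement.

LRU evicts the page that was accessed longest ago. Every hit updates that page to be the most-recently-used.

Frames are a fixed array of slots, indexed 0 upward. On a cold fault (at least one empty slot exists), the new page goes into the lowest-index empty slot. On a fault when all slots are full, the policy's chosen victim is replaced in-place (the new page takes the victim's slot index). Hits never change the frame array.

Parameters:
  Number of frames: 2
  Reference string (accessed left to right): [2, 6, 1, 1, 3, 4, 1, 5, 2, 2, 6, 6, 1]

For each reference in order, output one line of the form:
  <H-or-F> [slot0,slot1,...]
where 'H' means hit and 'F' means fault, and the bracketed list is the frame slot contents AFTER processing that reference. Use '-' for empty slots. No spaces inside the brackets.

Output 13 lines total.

F [2,-]
F [2,6]
F [1,6]
H [1,6]
F [1,3]
F [4,3]
F [4,1]
F [5,1]
F [5,2]
H [5,2]
F [6,2]
H [6,2]
F [6,1]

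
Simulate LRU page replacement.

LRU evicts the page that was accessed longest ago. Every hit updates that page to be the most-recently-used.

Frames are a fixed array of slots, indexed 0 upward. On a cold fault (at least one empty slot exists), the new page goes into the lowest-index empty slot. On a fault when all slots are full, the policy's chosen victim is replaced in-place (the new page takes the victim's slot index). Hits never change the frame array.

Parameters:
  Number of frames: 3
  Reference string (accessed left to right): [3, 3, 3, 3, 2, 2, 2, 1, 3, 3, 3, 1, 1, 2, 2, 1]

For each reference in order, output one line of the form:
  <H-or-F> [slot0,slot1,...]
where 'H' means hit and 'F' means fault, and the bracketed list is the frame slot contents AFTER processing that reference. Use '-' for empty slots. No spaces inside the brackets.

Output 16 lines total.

F [3,-,-]
H [3,-,-]
H [3,-,-]
H [3,-,-]
F [3,2,-]
H [3,2,-]
H [3,2,-]
F [3,2,1]
H [3,2,1]
H [3,2,1]
H [3,2,1]
H [3,2,1]
H [3,2,1]
H [3,2,1]
H [3,2,1]
H [3,2,1]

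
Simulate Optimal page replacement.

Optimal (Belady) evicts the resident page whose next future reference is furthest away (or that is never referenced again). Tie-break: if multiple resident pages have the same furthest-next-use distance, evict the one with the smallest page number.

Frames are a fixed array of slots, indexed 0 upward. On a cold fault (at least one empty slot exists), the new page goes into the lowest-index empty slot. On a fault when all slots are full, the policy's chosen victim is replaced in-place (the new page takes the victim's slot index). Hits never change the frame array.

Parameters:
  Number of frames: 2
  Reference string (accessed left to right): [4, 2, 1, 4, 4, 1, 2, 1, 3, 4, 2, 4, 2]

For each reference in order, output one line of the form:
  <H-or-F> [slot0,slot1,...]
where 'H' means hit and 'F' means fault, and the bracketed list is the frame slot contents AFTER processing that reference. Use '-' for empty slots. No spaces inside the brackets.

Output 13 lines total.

F [4,-]
F [4,2]
F [4,1]
H [4,1]
H [4,1]
H [4,1]
F [2,1]
H [2,1]
F [2,3]
F [2,4]
H [2,4]
H [2,4]
H [2,4]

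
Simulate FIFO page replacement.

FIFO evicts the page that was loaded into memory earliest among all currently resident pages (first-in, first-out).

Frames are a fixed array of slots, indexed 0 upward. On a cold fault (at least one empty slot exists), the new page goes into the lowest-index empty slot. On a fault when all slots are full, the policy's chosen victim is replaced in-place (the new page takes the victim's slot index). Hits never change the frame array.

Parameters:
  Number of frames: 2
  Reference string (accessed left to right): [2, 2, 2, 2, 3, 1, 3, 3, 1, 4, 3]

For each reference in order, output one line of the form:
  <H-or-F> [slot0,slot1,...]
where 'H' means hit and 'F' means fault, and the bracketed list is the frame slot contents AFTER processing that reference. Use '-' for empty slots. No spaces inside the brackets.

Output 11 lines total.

F [2,-]
H [2,-]
H [2,-]
H [2,-]
F [2,3]
F [1,3]
H [1,3]
H [1,3]
H [1,3]
F [1,4]
F [3,4]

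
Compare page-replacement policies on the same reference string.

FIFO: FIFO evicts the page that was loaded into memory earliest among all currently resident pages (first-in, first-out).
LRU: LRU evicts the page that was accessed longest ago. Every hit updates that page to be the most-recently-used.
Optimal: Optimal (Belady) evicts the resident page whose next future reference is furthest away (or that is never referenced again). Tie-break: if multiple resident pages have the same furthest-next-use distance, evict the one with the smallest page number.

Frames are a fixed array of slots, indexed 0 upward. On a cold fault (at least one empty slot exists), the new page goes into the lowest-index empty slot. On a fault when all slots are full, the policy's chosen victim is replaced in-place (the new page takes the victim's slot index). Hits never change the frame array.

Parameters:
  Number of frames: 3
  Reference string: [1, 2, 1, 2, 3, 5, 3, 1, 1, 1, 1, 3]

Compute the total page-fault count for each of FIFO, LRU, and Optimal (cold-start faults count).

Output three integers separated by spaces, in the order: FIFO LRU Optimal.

--- FIFO ---
  step 0: ref 1 -> FAULT, frames=[1,-,-] (faults so far: 1)
  step 1: ref 2 -> FAULT, frames=[1,2,-] (faults so far: 2)
  step 2: ref 1 -> HIT, frames=[1,2,-] (faults so far: 2)
  step 3: ref 2 -> HIT, frames=[1,2,-] (faults so far: 2)
  step 4: ref 3 -> FAULT, frames=[1,2,3] (faults so far: 3)
  step 5: ref 5 -> FAULT, evict 1, frames=[5,2,3] (faults so far: 4)
  step 6: ref 3 -> HIT, frames=[5,2,3] (faults so far: 4)
  step 7: ref 1 -> FAULT, evict 2, frames=[5,1,3] (faults so far: 5)
  step 8: ref 1 -> HIT, frames=[5,1,3] (faults so far: 5)
  step 9: ref 1 -> HIT, frames=[5,1,3] (faults so far: 5)
  step 10: ref 1 -> HIT, frames=[5,1,3] (faults so far: 5)
  step 11: ref 3 -> HIT, frames=[5,1,3] (faults so far: 5)
  FIFO total faults: 5
--- LRU ---
  step 0: ref 1 -> FAULT, frames=[1,-,-] (faults so far: 1)
  step 1: ref 2 -> FAULT, frames=[1,2,-] (faults so far: 2)
  step 2: ref 1 -> HIT, frames=[1,2,-] (faults so far: 2)
  step 3: ref 2 -> HIT, frames=[1,2,-] (faults so far: 2)
  step 4: ref 3 -> FAULT, frames=[1,2,3] (faults so far: 3)
  step 5: ref 5 -> FAULT, evict 1, frames=[5,2,3] (faults so far: 4)
  step 6: ref 3 -> HIT, frames=[5,2,3] (faults so far: 4)
  step 7: ref 1 -> FAULT, evict 2, frames=[5,1,3] (faults so far: 5)
  step 8: ref 1 -> HIT, frames=[5,1,3] (faults so far: 5)
  step 9: ref 1 -> HIT, frames=[5,1,3] (faults so far: 5)
  step 10: ref 1 -> HIT, frames=[5,1,3] (faults so far: 5)
  step 11: ref 3 -> HIT, frames=[5,1,3] (faults so far: 5)
  LRU total faults: 5
--- Optimal ---
  step 0: ref 1 -> FAULT, frames=[1,-,-] (faults so far: 1)
  step 1: ref 2 -> FAULT, frames=[1,2,-] (faults so far: 2)
  step 2: ref 1 -> HIT, frames=[1,2,-] (faults so far: 2)
  step 3: ref 2 -> HIT, frames=[1,2,-] (faults so far: 2)
  step 4: ref 3 -> FAULT, frames=[1,2,3] (faults so far: 3)
  step 5: ref 5 -> FAULT, evict 2, frames=[1,5,3] (faults so far: 4)
  step 6: ref 3 -> HIT, frames=[1,5,3] (faults so far: 4)
  step 7: ref 1 -> HIT, frames=[1,5,3] (faults so far: 4)
  step 8: ref 1 -> HIT, frames=[1,5,3] (faults so far: 4)
  step 9: ref 1 -> HIT, frames=[1,5,3] (faults so far: 4)
  step 10: ref 1 -> HIT, frames=[1,5,3] (faults so far: 4)
  step 11: ref 3 -> HIT, frames=[1,5,3] (faults so far: 4)
  Optimal total faults: 4

Answer: 5 5 4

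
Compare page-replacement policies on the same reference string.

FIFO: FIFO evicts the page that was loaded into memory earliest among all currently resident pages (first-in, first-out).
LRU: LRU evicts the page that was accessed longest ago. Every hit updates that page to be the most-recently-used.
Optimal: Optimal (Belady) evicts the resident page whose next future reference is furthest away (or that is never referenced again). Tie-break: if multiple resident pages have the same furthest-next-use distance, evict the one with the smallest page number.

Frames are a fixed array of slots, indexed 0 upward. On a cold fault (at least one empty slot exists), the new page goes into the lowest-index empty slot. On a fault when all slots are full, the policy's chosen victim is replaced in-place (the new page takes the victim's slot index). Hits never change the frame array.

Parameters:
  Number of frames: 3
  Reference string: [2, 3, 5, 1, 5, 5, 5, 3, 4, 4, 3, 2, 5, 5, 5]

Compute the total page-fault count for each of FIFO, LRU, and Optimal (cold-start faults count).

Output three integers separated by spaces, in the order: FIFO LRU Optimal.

--- FIFO ---
  step 0: ref 2 -> FAULT, frames=[2,-,-] (faults so far: 1)
  step 1: ref 3 -> FAULT, frames=[2,3,-] (faults so far: 2)
  step 2: ref 5 -> FAULT, frames=[2,3,5] (faults so far: 3)
  step 3: ref 1 -> FAULT, evict 2, frames=[1,3,5] (faults so far: 4)
  step 4: ref 5 -> HIT, frames=[1,3,5] (faults so far: 4)
  step 5: ref 5 -> HIT, frames=[1,3,5] (faults so far: 4)
  step 6: ref 5 -> HIT, frames=[1,3,5] (faults so far: 4)
  step 7: ref 3 -> HIT, frames=[1,3,5] (faults so far: 4)
  step 8: ref 4 -> FAULT, evict 3, frames=[1,4,5] (faults so far: 5)
  step 9: ref 4 -> HIT, frames=[1,4,5] (faults so far: 5)
  step 10: ref 3 -> FAULT, evict 5, frames=[1,4,3] (faults so far: 6)
  step 11: ref 2 -> FAULT, evict 1, frames=[2,4,3] (faults so far: 7)
  step 12: ref 5 -> FAULT, evict 4, frames=[2,5,3] (faults so far: 8)
  step 13: ref 5 -> HIT, frames=[2,5,3] (faults so far: 8)
  step 14: ref 5 -> HIT, frames=[2,5,3] (faults so far: 8)
  FIFO total faults: 8
--- LRU ---
  step 0: ref 2 -> FAULT, frames=[2,-,-] (faults so far: 1)
  step 1: ref 3 -> FAULT, frames=[2,3,-] (faults so far: 2)
  step 2: ref 5 -> FAULT, frames=[2,3,5] (faults so far: 3)
  step 3: ref 1 -> FAULT, evict 2, frames=[1,3,5] (faults so far: 4)
  step 4: ref 5 -> HIT, frames=[1,3,5] (faults so far: 4)
  step 5: ref 5 -> HIT, frames=[1,3,5] (faults so far: 4)
  step 6: ref 5 -> HIT, frames=[1,3,5] (faults so far: 4)
  step 7: ref 3 -> HIT, frames=[1,3,5] (faults so far: 4)
  step 8: ref 4 -> FAULT, evict 1, frames=[4,3,5] (faults so far: 5)
  step 9: ref 4 -> HIT, frames=[4,3,5] (faults so far: 5)
  step 10: ref 3 -> HIT, frames=[4,3,5] (faults so far: 5)
  step 11: ref 2 -> FAULT, evict 5, frames=[4,3,2] (faults so far: 6)
  step 12: ref 5 -> FAULT, evict 4, frames=[5,3,2] (faults so far: 7)
  step 13: ref 5 -> HIT, frames=[5,3,2] (faults so far: 7)
  step 14: ref 5 -> HIT, frames=[5,3,2] (faults so far: 7)
  LRU total faults: 7
--- Optimal ---
  step 0: ref 2 -> FAULT, frames=[2,-,-] (faults so far: 1)
  step 1: ref 3 -> FAULT, frames=[2,3,-] (faults so far: 2)
  step 2: ref 5 -> FAULT, frames=[2,3,5] (faults so far: 3)
  step 3: ref 1 -> FAULT, evict 2, frames=[1,3,5] (faults so far: 4)
  step 4: ref 5 -> HIT, frames=[1,3,5] (faults so far: 4)
  step 5: ref 5 -> HIT, frames=[1,3,5] (faults so far: 4)
  step 6: ref 5 -> HIT, frames=[1,3,5] (faults so far: 4)
  step 7: ref 3 -> HIT, frames=[1,3,5] (faults so far: 4)
  step 8: ref 4 -> FAULT, evict 1, frames=[4,3,5] (faults so far: 5)
  step 9: ref 4 -> HIT, frames=[4,3,5] (faults so far: 5)
  step 10: ref 3 -> HIT, frames=[4,3,5] (faults so far: 5)
  step 11: ref 2 -> FAULT, evict 3, frames=[4,2,5] (faults so far: 6)
  step 12: ref 5 -> HIT, frames=[4,2,5] (faults so far: 6)
  step 13: ref 5 -> HIT, frames=[4,2,5] (faults so far: 6)
  step 14: ref 5 -> HIT, frames=[4,2,5] (faults so far: 6)
  Optimal total faults: 6

Answer: 8 7 6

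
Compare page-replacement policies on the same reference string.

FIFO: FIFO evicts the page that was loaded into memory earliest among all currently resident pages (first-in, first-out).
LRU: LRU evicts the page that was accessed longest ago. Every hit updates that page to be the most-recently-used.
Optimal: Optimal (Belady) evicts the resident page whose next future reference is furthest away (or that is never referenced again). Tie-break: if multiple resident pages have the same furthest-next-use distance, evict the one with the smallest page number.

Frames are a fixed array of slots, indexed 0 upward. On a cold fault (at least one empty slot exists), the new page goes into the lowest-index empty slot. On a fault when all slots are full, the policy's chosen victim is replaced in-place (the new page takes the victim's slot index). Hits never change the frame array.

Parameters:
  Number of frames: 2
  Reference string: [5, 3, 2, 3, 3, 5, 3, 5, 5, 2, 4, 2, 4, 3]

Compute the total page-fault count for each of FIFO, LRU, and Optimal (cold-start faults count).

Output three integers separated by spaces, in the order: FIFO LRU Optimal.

Answer: 8 7 7

Derivation:
--- FIFO ---
  step 0: ref 5 -> FAULT, frames=[5,-] (faults so far: 1)
  step 1: ref 3 -> FAULT, frames=[5,3] (faults so far: 2)
  step 2: ref 2 -> FAULT, evict 5, frames=[2,3] (faults so far: 3)
  step 3: ref 3 -> HIT, frames=[2,3] (faults so far: 3)
  step 4: ref 3 -> HIT, frames=[2,3] (faults so far: 3)
  step 5: ref 5 -> FAULT, evict 3, frames=[2,5] (faults so far: 4)
  step 6: ref 3 -> FAULT, evict 2, frames=[3,5] (faults so far: 5)
  step 7: ref 5 -> HIT, frames=[3,5] (faults so far: 5)
  step 8: ref 5 -> HIT, frames=[3,5] (faults so far: 5)
  step 9: ref 2 -> FAULT, evict 5, frames=[3,2] (faults so far: 6)
  step 10: ref 4 -> FAULT, evict 3, frames=[4,2] (faults so far: 7)
  step 11: ref 2 -> HIT, frames=[4,2] (faults so far: 7)
  step 12: ref 4 -> HIT, frames=[4,2] (faults so far: 7)
  step 13: ref 3 -> FAULT, evict 2, frames=[4,3] (faults so far: 8)
  FIFO total faults: 8
--- LRU ---
  step 0: ref 5 -> FAULT, frames=[5,-] (faults so far: 1)
  step 1: ref 3 -> FAULT, frames=[5,3] (faults so far: 2)
  step 2: ref 2 -> FAULT, evict 5, frames=[2,3] (faults so far: 3)
  step 3: ref 3 -> HIT, frames=[2,3] (faults so far: 3)
  step 4: ref 3 -> HIT, frames=[2,3] (faults so far: 3)
  step 5: ref 5 -> FAULT, evict 2, frames=[5,3] (faults so far: 4)
  step 6: ref 3 -> HIT, frames=[5,3] (faults so far: 4)
  step 7: ref 5 -> HIT, frames=[5,3] (faults so far: 4)
  step 8: ref 5 -> HIT, frames=[5,3] (faults so far: 4)
  step 9: ref 2 -> FAULT, evict 3, frames=[5,2] (faults so far: 5)
  step 10: ref 4 -> FAULT, evict 5, frames=[4,2] (faults so far: 6)
  step 11: ref 2 -> HIT, frames=[4,2] (faults so far: 6)
  step 12: ref 4 -> HIT, frames=[4,2] (faults so far: 6)
  step 13: ref 3 -> FAULT, evict 2, frames=[4,3] (faults so far: 7)
  LRU total faults: 7
--- Optimal ---
  step 0: ref 5 -> FAULT, frames=[5,-] (faults so far: 1)
  step 1: ref 3 -> FAULT, frames=[5,3] (faults so far: 2)
  step 2: ref 2 -> FAULT, evict 5, frames=[2,3] (faults so far: 3)
  step 3: ref 3 -> HIT, frames=[2,3] (faults so far: 3)
  step 4: ref 3 -> HIT, frames=[2,3] (faults so far: 3)
  step 5: ref 5 -> FAULT, evict 2, frames=[5,3] (faults so far: 4)
  step 6: ref 3 -> HIT, frames=[5,3] (faults so far: 4)
  step 7: ref 5 -> HIT, frames=[5,3] (faults so far: 4)
  step 8: ref 5 -> HIT, frames=[5,3] (faults so far: 4)
  step 9: ref 2 -> FAULT, evict 5, frames=[2,3] (faults so far: 5)
  step 10: ref 4 -> FAULT, evict 3, frames=[2,4] (faults so far: 6)
  step 11: ref 2 -> HIT, frames=[2,4] (faults so far: 6)
  step 12: ref 4 -> HIT, frames=[2,4] (faults so far: 6)
  step 13: ref 3 -> FAULT, evict 2, frames=[3,4] (faults so far: 7)
  Optimal total faults: 7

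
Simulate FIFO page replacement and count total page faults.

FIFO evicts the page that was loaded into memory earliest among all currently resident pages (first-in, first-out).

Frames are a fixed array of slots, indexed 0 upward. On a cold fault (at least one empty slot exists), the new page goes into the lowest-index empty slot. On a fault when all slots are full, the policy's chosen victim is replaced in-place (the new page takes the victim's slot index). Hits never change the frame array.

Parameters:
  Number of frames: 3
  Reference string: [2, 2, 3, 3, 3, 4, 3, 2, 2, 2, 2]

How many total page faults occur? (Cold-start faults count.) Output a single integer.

Step 0: ref 2 → FAULT, frames=[2,-,-]
Step 1: ref 2 → HIT, frames=[2,-,-]
Step 2: ref 3 → FAULT, frames=[2,3,-]
Step 3: ref 3 → HIT, frames=[2,3,-]
Step 4: ref 3 → HIT, frames=[2,3,-]
Step 5: ref 4 → FAULT, frames=[2,3,4]
Step 6: ref 3 → HIT, frames=[2,3,4]
Step 7: ref 2 → HIT, frames=[2,3,4]
Step 8: ref 2 → HIT, frames=[2,3,4]
Step 9: ref 2 → HIT, frames=[2,3,4]
Step 10: ref 2 → HIT, frames=[2,3,4]
Total faults: 3

Answer: 3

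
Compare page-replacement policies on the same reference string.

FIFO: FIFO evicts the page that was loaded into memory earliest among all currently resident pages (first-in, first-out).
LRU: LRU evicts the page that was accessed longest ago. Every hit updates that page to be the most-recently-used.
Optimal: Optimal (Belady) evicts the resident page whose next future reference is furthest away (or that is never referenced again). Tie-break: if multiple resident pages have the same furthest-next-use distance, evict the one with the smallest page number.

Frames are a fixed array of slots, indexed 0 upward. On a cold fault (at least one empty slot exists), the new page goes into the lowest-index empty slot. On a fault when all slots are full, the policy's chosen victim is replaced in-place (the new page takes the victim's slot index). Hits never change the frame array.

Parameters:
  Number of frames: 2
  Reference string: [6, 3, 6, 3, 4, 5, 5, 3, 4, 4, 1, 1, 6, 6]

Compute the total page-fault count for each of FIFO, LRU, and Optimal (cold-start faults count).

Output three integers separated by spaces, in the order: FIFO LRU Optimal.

Answer: 8 8 7

Derivation:
--- FIFO ---
  step 0: ref 6 -> FAULT, frames=[6,-] (faults so far: 1)
  step 1: ref 3 -> FAULT, frames=[6,3] (faults so far: 2)
  step 2: ref 6 -> HIT, frames=[6,3] (faults so far: 2)
  step 3: ref 3 -> HIT, frames=[6,3] (faults so far: 2)
  step 4: ref 4 -> FAULT, evict 6, frames=[4,3] (faults so far: 3)
  step 5: ref 5 -> FAULT, evict 3, frames=[4,5] (faults so far: 4)
  step 6: ref 5 -> HIT, frames=[4,5] (faults so far: 4)
  step 7: ref 3 -> FAULT, evict 4, frames=[3,5] (faults so far: 5)
  step 8: ref 4 -> FAULT, evict 5, frames=[3,4] (faults so far: 6)
  step 9: ref 4 -> HIT, frames=[3,4] (faults so far: 6)
  step 10: ref 1 -> FAULT, evict 3, frames=[1,4] (faults so far: 7)
  step 11: ref 1 -> HIT, frames=[1,4] (faults so far: 7)
  step 12: ref 6 -> FAULT, evict 4, frames=[1,6] (faults so far: 8)
  step 13: ref 6 -> HIT, frames=[1,6] (faults so far: 8)
  FIFO total faults: 8
--- LRU ---
  step 0: ref 6 -> FAULT, frames=[6,-] (faults so far: 1)
  step 1: ref 3 -> FAULT, frames=[6,3] (faults so far: 2)
  step 2: ref 6 -> HIT, frames=[6,3] (faults so far: 2)
  step 3: ref 3 -> HIT, frames=[6,3] (faults so far: 2)
  step 4: ref 4 -> FAULT, evict 6, frames=[4,3] (faults so far: 3)
  step 5: ref 5 -> FAULT, evict 3, frames=[4,5] (faults so far: 4)
  step 6: ref 5 -> HIT, frames=[4,5] (faults so far: 4)
  step 7: ref 3 -> FAULT, evict 4, frames=[3,5] (faults so far: 5)
  step 8: ref 4 -> FAULT, evict 5, frames=[3,4] (faults so far: 6)
  step 9: ref 4 -> HIT, frames=[3,4] (faults so far: 6)
  step 10: ref 1 -> FAULT, evict 3, frames=[1,4] (faults so far: 7)
  step 11: ref 1 -> HIT, frames=[1,4] (faults so far: 7)
  step 12: ref 6 -> FAULT, evict 4, frames=[1,6] (faults so far: 8)
  step 13: ref 6 -> HIT, frames=[1,6] (faults so far: 8)
  LRU total faults: 8
--- Optimal ---
  step 0: ref 6 -> FAULT, frames=[6,-] (faults so far: 1)
  step 1: ref 3 -> FAULT, frames=[6,3] (faults so far: 2)
  step 2: ref 6 -> HIT, frames=[6,3] (faults so far: 2)
  step 3: ref 3 -> HIT, frames=[6,3] (faults so far: 2)
  step 4: ref 4 -> FAULT, evict 6, frames=[4,3] (faults so far: 3)
  step 5: ref 5 -> FAULT, evict 4, frames=[5,3] (faults so far: 4)
  step 6: ref 5 -> HIT, frames=[5,3] (faults so far: 4)
  step 7: ref 3 -> HIT, frames=[5,3] (faults so far: 4)
  step 8: ref 4 -> FAULT, evict 3, frames=[5,4] (faults so far: 5)
  step 9: ref 4 -> HIT, frames=[5,4] (faults so far: 5)
  step 10: ref 1 -> FAULT, evict 4, frames=[5,1] (faults so far: 6)
  step 11: ref 1 -> HIT, frames=[5,1] (faults so far: 6)
  step 12: ref 6 -> FAULT, evict 1, frames=[5,6] (faults so far: 7)
  step 13: ref 6 -> HIT, frames=[5,6] (faults so far: 7)
  Optimal total faults: 7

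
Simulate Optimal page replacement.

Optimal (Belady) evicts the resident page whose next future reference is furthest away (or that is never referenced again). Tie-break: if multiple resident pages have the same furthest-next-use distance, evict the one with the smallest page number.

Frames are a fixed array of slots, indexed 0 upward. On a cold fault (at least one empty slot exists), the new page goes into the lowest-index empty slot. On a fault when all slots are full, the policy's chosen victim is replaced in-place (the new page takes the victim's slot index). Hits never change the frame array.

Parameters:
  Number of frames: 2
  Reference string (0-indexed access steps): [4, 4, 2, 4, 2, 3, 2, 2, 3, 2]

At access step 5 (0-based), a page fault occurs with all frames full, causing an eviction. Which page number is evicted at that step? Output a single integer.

Step 0: ref 4 -> FAULT, frames=[4,-]
Step 1: ref 4 -> HIT, frames=[4,-]
Step 2: ref 2 -> FAULT, frames=[4,2]
Step 3: ref 4 -> HIT, frames=[4,2]
Step 4: ref 2 -> HIT, frames=[4,2]
Step 5: ref 3 -> FAULT, evict 4, frames=[3,2]
At step 5: evicted page 4

Answer: 4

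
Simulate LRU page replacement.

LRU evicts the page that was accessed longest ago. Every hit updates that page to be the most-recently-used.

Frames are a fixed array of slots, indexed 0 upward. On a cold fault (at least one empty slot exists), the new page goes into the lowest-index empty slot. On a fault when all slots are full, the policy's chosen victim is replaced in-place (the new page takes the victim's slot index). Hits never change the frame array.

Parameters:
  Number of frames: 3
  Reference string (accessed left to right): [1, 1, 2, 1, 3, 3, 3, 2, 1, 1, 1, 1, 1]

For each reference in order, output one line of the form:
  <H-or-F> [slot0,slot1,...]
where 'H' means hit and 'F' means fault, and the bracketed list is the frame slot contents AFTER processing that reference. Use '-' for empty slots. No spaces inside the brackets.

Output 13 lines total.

F [1,-,-]
H [1,-,-]
F [1,2,-]
H [1,2,-]
F [1,2,3]
H [1,2,3]
H [1,2,3]
H [1,2,3]
H [1,2,3]
H [1,2,3]
H [1,2,3]
H [1,2,3]
H [1,2,3]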